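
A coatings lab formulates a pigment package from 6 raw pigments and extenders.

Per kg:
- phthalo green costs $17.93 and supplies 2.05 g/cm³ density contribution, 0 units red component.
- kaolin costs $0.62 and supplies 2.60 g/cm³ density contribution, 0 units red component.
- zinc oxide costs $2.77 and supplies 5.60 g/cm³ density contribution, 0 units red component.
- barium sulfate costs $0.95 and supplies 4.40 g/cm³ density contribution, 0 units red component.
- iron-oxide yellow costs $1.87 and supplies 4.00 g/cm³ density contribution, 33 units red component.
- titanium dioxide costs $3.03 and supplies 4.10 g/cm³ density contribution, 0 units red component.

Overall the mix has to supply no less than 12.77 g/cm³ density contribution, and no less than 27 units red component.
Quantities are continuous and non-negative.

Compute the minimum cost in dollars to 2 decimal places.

$3.58

Treat it as an LP. Let x1 = kg of phthalo green, x2 = kg of kaolin, x3 = kg of zinc oxide, x4 = kg of barium sulfate, x5 = kg of iron-oxide yellow, x6 = kg of titanium dioxide.
Minimize 17.93x1 + 0.62x2 + 2.77x3 + 0.95x4 + 1.87x5 + 3.03x6 s.t.:
  2.05x1 + 2.6x2 + 5.6x3 + 4.4x4 + 4x5 + 4.1x6 ≥ 12.77   (density contribution)
  33x5 ≥ 27   (red component)
  x1, x2, x3, x4, x5, x6 ≥ 0.
The cheapest feasible vertex uses only barium sulfate, iron-oxide yellow; phthalo green, kaolin, zinc oxide, titanium dioxide are not used. Binding constraints: density contribution and red component.
Optimal quantities: barium sulfate = 2.158 kg, iron-oxide yellow = 0.8182 kg.
Objective = 0.95·2.158 + 1.87·0.8182 = 3.5801.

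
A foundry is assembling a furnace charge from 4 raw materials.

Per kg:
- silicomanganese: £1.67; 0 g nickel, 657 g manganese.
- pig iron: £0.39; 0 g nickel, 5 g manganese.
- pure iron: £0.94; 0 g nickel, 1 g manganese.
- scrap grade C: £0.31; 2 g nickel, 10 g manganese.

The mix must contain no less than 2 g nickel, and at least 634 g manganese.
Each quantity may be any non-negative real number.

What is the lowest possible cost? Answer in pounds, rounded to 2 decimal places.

£1.90

This is a linear program. Let x1 = kg of silicomanganese, x2 = kg of pig iron, x3 = kg of pure iron, x4 = kg of scrap grade C.
Minimize 1.67x1 + 0.39x2 + 0.94x3 + 0.31x4 s.t.:
  2x4 ≥ 2   (nickel)
  657x1 + 5x2 + 1x3 + 10x4 ≥ 634   (manganese)
  x1, x2, x3, x4 ≥ 0.
The cheapest feasible vertex uses only silicomanganese, scrap grade C; pig iron, pure iron are not used. Binding constraints: nickel and manganese.
Optimal quantities: silicomanganese = 0.9498 kg, scrap grade C = 1 kg.
Total cost: 1.67·0.9498 + 0.31·1 = 1.8962.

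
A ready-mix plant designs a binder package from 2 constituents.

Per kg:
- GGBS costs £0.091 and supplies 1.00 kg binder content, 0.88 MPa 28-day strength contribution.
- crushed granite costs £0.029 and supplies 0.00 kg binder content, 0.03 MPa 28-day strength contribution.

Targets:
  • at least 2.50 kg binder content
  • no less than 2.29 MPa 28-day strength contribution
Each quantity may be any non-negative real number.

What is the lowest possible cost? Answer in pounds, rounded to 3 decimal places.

Treat it as an LP. Let x1 = kg of GGBS, x2 = kg of crushed granite.
Minimise 0.091x1 + 0.029x2 subject to:
  1x1 ≥ 2.5   (binder content)
  0.88x1 + 0.03x2 ≥ 2.29   (28-day strength contribution)
  x1, x2 ≥ 0.
The cheapest feasible vertex uses only GGBS; crushed granite is not used. There the 28-day strength contribution constraint is tight.
That vertex is x1 = 2.602.
Hence cost = 0.091·2.602 = £0.23678.

£0.237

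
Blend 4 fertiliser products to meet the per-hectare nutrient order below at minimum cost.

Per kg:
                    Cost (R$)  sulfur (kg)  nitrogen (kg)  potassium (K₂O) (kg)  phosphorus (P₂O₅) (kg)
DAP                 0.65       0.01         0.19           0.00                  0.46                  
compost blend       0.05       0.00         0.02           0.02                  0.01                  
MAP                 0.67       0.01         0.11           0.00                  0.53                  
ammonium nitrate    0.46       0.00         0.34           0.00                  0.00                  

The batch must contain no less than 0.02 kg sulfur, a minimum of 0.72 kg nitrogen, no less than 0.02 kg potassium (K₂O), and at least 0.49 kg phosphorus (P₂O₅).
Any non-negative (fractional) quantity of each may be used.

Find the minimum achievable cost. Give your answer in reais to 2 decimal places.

R$1.78

This is a linear program. Let x1 = kg of DAP, x2 = kg of compost blend, x3 = kg of MAP, x4 = kg of ammonium nitrate.
Minimise 0.65x1 + 0.05x2 + 0.67x3 + 0.46x4 s.t.:
  0.01x1 + 0.01x3 ≥ 0.02   (sulfur)
  0.19x1 + 0.02x2 + 0.11x3 + 0.34x4 ≥ 0.72   (nitrogen)
  0.02x2 ≥ 0.02   (potassium (K₂O))
  0.46x1 + 0.01x2 + 0.53x3 ≥ 0.49   (phosphorus (P₂O₅))
  x1, x2, x3, x4 ≥ 0.
The cheapest feasible vertex uses only DAP, compost blend, ammonium nitrate; MAP is not used. The sulfur, nitrogen, potassium (K₂O) requirements are met with equality.
Optimal quantities: DAP = 2 kg, compost blend = 1 kg, ammonium nitrate = 0.9412 kg.
Hence cost = 0.65·2 + 0.05·1 + 0.46·0.9412 = R$1.7830.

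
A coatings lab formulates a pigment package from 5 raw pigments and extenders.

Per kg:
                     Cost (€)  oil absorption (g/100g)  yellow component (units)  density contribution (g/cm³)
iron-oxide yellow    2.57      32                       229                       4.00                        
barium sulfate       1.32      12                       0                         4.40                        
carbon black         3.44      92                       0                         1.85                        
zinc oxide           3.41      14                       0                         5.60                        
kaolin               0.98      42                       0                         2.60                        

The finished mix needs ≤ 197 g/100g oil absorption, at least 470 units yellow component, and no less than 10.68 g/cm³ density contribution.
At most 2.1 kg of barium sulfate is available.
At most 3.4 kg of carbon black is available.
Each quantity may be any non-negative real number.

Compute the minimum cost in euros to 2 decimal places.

€6.02

Let x1 = kg of iron-oxide yellow, x2 = kg of barium sulfate, x3 = kg of carbon black, x4 = kg of zinc oxide, x5 = kg of kaolin.
Minimise 2.57x1 + 1.32x2 + 3.44x3 + 3.41x4 + 0.98x5 with:
  32x1 + 12x2 + 92x3 + 14x4 + 42x5 ≤ 197   (oil absorption)
  229x1 ≥ 470   (yellow component)
  4x1 + 4.4x2 + 1.85x3 + 5.6x4 + 2.6x5 ≥ 10.68   (density contribution)
  x2 ≤ 2.1
  x3 ≤ 3.4
  x1, x2, x3, x4, x5 ≥ 0.
The minimum-cost mix takes nothing from carbon black, zinc oxide, kaolin — only iron-oxide yellow, barium sulfate. The yellow component and density contribution requirements are met with equality.
That vertex is x1 = 2.0524, x2 = 0.56145.
Hence cost = 2.57·2.0524 + 1.32·0.56145 = €6.0158.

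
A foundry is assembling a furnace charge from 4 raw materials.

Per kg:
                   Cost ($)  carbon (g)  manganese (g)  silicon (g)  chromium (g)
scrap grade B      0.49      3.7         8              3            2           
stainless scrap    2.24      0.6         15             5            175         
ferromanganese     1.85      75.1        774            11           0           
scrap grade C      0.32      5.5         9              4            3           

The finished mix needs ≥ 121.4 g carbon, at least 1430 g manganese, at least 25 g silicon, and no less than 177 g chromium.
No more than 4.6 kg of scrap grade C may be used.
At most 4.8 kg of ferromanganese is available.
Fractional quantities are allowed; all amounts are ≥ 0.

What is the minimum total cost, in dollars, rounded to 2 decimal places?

$5.65

Let x1 = kg of scrap grade B, x2 = kg of stainless scrap, x3 = kg of ferromanganese, x4 = kg of scrap grade C.
Minimize 0.49x1 + 2.24x2 + 1.85x3 + 0.32x4 with:
  3.7x1 + 0.6x2 + 75.1x3 + 5.5x4 ≥ 121.4   (carbon)
  8x1 + 15x2 + 774x3 + 9x4 ≥ 1430   (manganese)
  3x1 + 5x2 + 11x3 + 4x4 ≥ 25   (silicon)
  2x1 + 175x2 + 3x4 ≥ 177   (chromium)
  x4 ≤ 4.6
  x3 ≤ 4.8
  x1, x2, x3, x4 ≥ 0.
The minimum-cost mix takes nothing from scrap grade B, scrap grade C — only stainless scrap, ferromanganese. The manganese and chromium requirements are met with equality.
Solving gives x2 = 1.011, x3 = 1.828.
Objective = 2.24·1.011 + 1.85·1.828 = 5.6464.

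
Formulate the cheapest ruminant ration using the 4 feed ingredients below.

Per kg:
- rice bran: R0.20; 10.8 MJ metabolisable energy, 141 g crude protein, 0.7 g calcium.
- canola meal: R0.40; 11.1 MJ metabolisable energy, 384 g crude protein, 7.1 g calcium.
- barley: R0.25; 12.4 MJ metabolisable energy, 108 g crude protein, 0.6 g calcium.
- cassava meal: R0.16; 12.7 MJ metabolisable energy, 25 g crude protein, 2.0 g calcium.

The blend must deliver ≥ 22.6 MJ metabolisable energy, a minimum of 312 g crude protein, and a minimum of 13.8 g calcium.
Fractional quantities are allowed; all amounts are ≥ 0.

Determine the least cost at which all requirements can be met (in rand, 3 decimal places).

R0.783

Treat it as an LP. Let x1 = kg of rice bran, x2 = kg of canola meal, x3 = kg of barley, x4 = kg of cassava meal.
Minimise 0.2x1 + 0.4x2 + 0.25x3 + 0.16x4 with:
  10.8x1 + 11.1x2 + 12.4x3 + 12.7x4 ≥ 22.6   (metabolisable energy)
  141x1 + 384x2 + 108x3 + 25x4 ≥ 312   (crude protein)
  0.7x1 + 7.1x2 + 0.6x3 + 2x4 ≥ 13.8   (calcium)
  x1, x2, x3, x4 ≥ 0.
The optimal basis is {canola meal, cassava meal}; rice bran, barley drop out. There the metabolisable energy and calcium constraints are tight.
So canola meal = 1.9135 kg, cassava meal = 0.10711 kg.
Hence cost = 0.4·1.9135 + 0.16·0.10711 = R0.78254.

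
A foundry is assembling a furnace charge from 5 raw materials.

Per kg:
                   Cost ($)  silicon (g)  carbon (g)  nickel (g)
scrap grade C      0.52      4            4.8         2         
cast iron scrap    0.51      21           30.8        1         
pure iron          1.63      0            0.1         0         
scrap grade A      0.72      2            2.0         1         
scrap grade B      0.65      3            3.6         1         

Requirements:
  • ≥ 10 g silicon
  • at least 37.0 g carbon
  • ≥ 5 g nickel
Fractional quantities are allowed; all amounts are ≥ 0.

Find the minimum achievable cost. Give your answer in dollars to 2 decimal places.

Treat it as an LP. Let x1 = kg of scrap grade C, x2 = kg of cast iron scrap, x3 = kg of pure iron, x4 = kg of scrap grade A, x5 = kg of scrap grade B.
min 0.52x1 + 0.51x2 + 1.63x3 + 0.72x4 + 0.65x5 subject to:
  4x1 + 21x2 + 2x4 + 3x5 ≥ 10   (silicon)
  4.8x1 + 30.8x2 + 0.1x3 + 2x4 + 3.6x5 ≥ 37   (carbon)
  2x1 + 1x2 + 1x4 + 1x5 ≥ 5   (nickel)
  x1, x2, x3, x4, x5 ≥ 0.
The optimal basis is {scrap grade C, cast iron scrap}; pure iron, scrap grade A, scrap grade B drop out. The carbon and nickel requirements are met with equality.
Optimal quantities: scrap grade C = 2.06 kg, cast iron scrap = 0.8803 kg.
Cost = 0.52·2.06 + 0.51·0.8803 = 1.5202.

$1.52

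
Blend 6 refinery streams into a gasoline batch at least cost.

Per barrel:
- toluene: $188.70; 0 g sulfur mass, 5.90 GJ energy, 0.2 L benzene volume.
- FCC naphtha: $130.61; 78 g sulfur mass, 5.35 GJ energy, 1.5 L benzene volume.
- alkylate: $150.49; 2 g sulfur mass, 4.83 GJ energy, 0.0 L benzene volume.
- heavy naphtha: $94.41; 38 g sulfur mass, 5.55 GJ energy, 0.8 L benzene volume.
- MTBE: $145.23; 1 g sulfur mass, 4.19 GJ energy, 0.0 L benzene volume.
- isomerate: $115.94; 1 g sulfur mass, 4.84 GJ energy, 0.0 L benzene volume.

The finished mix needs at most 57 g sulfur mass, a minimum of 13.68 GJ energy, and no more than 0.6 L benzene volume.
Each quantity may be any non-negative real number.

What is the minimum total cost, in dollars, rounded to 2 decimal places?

This is a linear program. Let x1 = barrels of toluene, x2 = barrels of FCC naphtha, x3 = barrels of alkylate, x4 = barrels of heavy naphtha, x5 = barrels of MTBE, x6 = barrels of isomerate.
min 188.7x1 + 130.61x2 + 150.49x3 + 94.41x4 + 145.23x5 + 115.94x6 with:
  78x2 + 2x3 + 38x4 + 1x5 + 1x6 ≤ 57   (sulfur mass)
  5.9x1 + 5.35x2 + 4.83x3 + 5.55x4 + 4.19x5 + 4.84x6 ≥ 13.68   (energy)
  0.2x1 + 1.5x2 + 0.8x4 ≤ 0.6   (benzene volume)
  x1, x2, x3, x4, x5, x6 ≥ 0.
The minimum-cost mix takes nothing from toluene, FCC naphtha, alkylate, MTBE — only heavy naphtha, isomerate. There the energy and benzene volume constraints are tight.
Optimal quantities: heavy naphtha = 0.75 barrels, isomerate = 1.9664 barrels.
Total cost: 94.41·0.75 + 115.94·1.9664 = 298.7919.

$298.79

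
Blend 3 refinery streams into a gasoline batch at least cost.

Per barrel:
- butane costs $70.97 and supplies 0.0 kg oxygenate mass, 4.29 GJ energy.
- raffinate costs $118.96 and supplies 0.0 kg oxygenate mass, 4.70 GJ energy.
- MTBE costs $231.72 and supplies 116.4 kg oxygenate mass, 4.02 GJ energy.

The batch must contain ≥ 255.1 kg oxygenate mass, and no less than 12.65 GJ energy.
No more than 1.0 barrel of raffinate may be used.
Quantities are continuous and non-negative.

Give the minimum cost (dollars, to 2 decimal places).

Treat it as an LP. Let x1 = barrels of butane, x2 = barrels of raffinate, x3 = barrels of MTBE.
Minimize 70.97x1 + 118.96x2 + 231.72x3 with:
  116.4x3 ≥ 255.1   (oxygenate mass)
  4.29x1 + 4.7x2 + 4.02x3 ≥ 12.65   (energy)
  x2 ≤ 1
  x1, x2, x3 ≥ 0.
At the optimum only butane, MTBE are positive (raffinate = 0). Binding constraints: oxygenate mass and energy.
So butane = 0.89507 barrels, MTBE = 2.1916 barrels.
Hence cost = 70.97·0.89507 + 231.72·2.1916 = $571.3607.

$571.36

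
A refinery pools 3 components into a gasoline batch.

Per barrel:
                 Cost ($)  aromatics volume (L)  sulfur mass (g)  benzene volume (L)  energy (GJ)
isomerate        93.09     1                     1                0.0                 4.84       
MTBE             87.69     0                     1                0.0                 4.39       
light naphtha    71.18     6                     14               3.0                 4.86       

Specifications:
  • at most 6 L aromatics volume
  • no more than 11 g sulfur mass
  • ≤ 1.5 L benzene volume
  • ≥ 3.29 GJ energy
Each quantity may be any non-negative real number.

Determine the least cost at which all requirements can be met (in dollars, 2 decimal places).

Let x1 = barrels of isomerate, x2 = barrels of MTBE, x3 = barrels of light naphtha.
Minimise 93.09x1 + 87.69x2 + 71.18x3 s.t.:
  1x1 + 6x3 ≤ 6   (aromatics volume)
  1x1 + 1x2 + 14x3 ≤ 11   (sulfur mass)
  3x3 ≤ 1.5   (benzene volume)
  4.84x1 + 4.39x2 + 4.86x3 ≥ 3.29   (energy)
  x1, x2, x3 ≥ 0.
The cheapest feasible vertex uses only isomerate, light naphtha; MTBE is not used. There the benzene volume and energy constraints are tight.
Optimal quantities: isomerate = 0.1777 barrels, light naphtha = 0.5 barrels.
Cost = 93.09·0.1777 + 71.18·0.5 = 52.1321.

$52.13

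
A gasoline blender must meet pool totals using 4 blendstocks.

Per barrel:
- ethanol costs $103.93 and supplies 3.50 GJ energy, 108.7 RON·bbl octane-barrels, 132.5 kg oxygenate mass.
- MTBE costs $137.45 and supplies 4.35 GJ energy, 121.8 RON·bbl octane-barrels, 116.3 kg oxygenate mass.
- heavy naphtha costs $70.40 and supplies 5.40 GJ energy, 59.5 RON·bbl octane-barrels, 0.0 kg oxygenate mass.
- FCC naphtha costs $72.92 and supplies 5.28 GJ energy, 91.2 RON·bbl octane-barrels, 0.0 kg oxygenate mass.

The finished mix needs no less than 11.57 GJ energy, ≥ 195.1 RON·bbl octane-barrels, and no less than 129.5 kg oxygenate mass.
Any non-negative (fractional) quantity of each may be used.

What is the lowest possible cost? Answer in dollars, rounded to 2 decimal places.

$207.82

This is a linear program. Let x1 = barrels of ethanol, x2 = barrels of MTBE, x3 = barrels of heavy naphtha, x4 = barrels of FCC naphtha.
Minimise 103.93x1 + 137.45x2 + 70.4x3 + 72.92x4 with:
  3.5x1 + 4.35x2 + 5.4x3 + 5.28x4 ≥ 11.57   (energy)
  108.7x1 + 121.8x2 + 59.5x3 + 91.2x4 ≥ 195.1   (octane-barrels)
  132.5x1 + 116.3x2 ≥ 129.5   (oxygenate mass)
  x1, x2, x3, x4 ≥ 0.
At the optimum only ethanol, heavy naphtha are positive (MTBE, FCC naphtha = 0). There the energy and oxygenate mass constraints are tight.
Optimal quantities: ethanol = 0.97736 barrels, heavy naphtha = 1.5091 barrels.
Objective = 103.93·0.97736 + 70.4·1.5091 = 207.8177.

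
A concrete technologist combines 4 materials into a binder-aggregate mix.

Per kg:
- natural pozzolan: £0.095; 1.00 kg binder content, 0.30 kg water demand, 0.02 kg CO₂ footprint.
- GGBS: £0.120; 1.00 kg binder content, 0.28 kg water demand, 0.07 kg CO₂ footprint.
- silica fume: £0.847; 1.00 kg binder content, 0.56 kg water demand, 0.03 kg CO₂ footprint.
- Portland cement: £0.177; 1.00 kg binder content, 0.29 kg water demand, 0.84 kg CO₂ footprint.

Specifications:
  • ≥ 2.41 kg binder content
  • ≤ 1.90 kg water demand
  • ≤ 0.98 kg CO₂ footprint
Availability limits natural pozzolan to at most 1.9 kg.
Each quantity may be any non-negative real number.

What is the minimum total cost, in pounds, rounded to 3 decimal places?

Let x1 = kg of natural pozzolan, x2 = kg of GGBS, x3 = kg of silica fume, x4 = kg of Portland cement.
Minimize 0.095x1 + 0.12x2 + 0.847x3 + 0.177x4 s.t.:
  1x1 + 1x2 + 1x3 + 1x4 ≥ 2.41   (binder content)
  0.3x1 + 0.28x2 + 0.56x3 + 0.29x4 ≤ 1.9   (water demand)
  0.02x1 + 0.07x2 + 0.03x3 + 0.84x4 ≤ 0.98   (CO₂ footprint)
  x1 ≤ 1.9
  x1, x2, x3, x4 ≥ 0.
The cheapest feasible vertex uses only natural pozzolan, GGBS; silica fume, Portland cement are not used. The binder content and the natural pozzolan cap requirements are met with equality.
Solving gives x1 = 1.9, x2 = 0.51.
Hence cost = 0.095·1.9 + 0.12·0.51 = £0.24170.

£0.242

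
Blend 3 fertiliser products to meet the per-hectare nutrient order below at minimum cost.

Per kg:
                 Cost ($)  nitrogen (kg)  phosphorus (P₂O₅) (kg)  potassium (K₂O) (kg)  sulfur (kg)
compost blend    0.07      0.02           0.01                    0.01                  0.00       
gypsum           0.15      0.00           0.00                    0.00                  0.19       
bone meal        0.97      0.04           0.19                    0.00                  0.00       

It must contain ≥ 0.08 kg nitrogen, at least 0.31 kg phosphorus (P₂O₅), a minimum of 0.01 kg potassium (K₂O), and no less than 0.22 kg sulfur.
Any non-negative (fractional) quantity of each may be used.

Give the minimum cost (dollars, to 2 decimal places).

$1.78

Let x1 = kg of compost blend, x2 = kg of gypsum, x3 = kg of bone meal.
Minimize 0.07x1 + 0.15x2 + 0.97x3 with:
  0.02x1 + 0.04x3 ≥ 0.08   (nitrogen)
  0.01x1 + 0.19x3 ≥ 0.31   (phosphorus (P₂O₅))
  0.01x1 ≥ 0.01   (potassium (K₂O))
  0.19x2 ≥ 0.22   (sulfur)
  x1, x2, x3 ≥ 0.
All 3 inputs are positive at the optimum. There the phosphorus (P₂O₅), potassium (K₂O), sulfur constraints are tight.
So compost blend = 1 kg, gypsum = 1.158 kg, bone meal = 1.579 kg.
Hence cost = 0.07·1 + 0.15·1.158 + 0.97·1.579 = $1.7753.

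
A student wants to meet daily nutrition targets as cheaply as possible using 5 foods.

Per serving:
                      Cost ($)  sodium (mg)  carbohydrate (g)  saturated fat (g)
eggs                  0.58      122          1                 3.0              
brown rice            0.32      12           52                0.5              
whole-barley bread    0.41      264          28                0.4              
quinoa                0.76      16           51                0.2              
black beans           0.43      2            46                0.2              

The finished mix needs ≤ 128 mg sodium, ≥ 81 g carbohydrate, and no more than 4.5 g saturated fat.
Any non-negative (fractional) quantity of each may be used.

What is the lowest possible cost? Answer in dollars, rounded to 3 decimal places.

$0.498

Let x1 = servings of eggs, x2 = servings of brown rice, x3 = servings of whole-barley bread, x4 = servings of quinoa, x5 = servings of black beans.
Minimize 0.58x1 + 0.32x2 + 0.41x3 + 0.76x4 + 0.43x5 subject to:
  122x1 + 12x2 + 264x3 + 16x4 + 2x5 ≤ 128   (sodium)
  1x1 + 52x2 + 28x3 + 51x4 + 46x5 ≥ 81   (carbohydrate)
  3x1 + 0.5x2 + 0.4x3 + 0.2x4 + 0.2x5 ≤ 4.5   (saturated fat)
  x1, x2, x3, x4, x5 ≥ 0.
The cheapest feasible vertex uses only brown rice; eggs, whole-barley bread, quinoa, black beans are not used. There the carbohydrate constraint is tight.
So brown rice = 1.5577 servings.
Hence cost = 0.32·1.5577 = $0.49846.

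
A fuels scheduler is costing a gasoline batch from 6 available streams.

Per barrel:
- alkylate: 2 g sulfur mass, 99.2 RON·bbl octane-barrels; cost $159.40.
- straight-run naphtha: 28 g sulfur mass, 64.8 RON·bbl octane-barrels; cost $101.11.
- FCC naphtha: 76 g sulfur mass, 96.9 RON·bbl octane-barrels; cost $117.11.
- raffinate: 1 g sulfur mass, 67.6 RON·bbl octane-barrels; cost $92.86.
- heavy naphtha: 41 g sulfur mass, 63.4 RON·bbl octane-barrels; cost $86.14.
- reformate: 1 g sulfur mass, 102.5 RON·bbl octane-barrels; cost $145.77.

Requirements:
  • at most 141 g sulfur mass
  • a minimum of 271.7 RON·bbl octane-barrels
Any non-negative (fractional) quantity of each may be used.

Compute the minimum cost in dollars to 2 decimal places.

$343.84

Let x1 = barrels of alkylate, x2 = barrels of straight-run naphtha, x3 = barrels of FCC naphtha, x4 = barrels of raffinate, x5 = barrels of heavy naphtha, x6 = barrels of reformate.
Minimize 159.4x1 + 101.11x2 + 117.11x3 + 92.86x4 + 86.14x5 + 145.77x6 subject to:
  2x1 + 28x2 + 76x3 + 1x4 + 41x5 + 1x6 ≤ 141   (sulfur mass)
  99.2x1 + 64.8x2 + 96.9x3 + 67.6x4 + 63.4x5 + 102.5x6 ≥ 271.7   (octane-barrels)
  x1, x2, x3, x4, x5, x6 ≥ 0.
At the optimum only FCC naphtha, raffinate are positive (alkylate, straight-run naphtha, heavy naphtha, reformate = 0). The sulfur mass and octane-barrels requirements are met with equality.
Solving gives x3 = 1.837, x4 = 1.386.
Hence cost = 117.11·1.837 + 92.86·1.386 = $343.83503.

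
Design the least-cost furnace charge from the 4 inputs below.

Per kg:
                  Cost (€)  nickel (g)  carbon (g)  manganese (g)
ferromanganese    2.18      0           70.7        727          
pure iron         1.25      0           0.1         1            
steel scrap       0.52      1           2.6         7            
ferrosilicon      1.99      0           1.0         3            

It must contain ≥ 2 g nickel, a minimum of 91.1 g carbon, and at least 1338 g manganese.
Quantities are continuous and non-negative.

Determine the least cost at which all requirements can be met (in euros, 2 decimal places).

€5.01

Set it up as a linear program. Let x1 = kg of ferromanganese, x2 = kg of pure iron, x3 = kg of steel scrap, x4 = kg of ferrosilicon.
min 2.18x1 + 1.25x2 + 0.52x3 + 1.99x4 subject to:
  1x3 ≥ 2   (nickel)
  70.7x1 + 0.1x2 + 2.6x3 + 1x4 ≥ 91.1   (carbon)
  727x1 + 1x2 + 7x3 + 3x4 ≥ 1338   (manganese)
  x1, x2, x3, x4 ≥ 0.
The minimum-cost mix takes nothing from pure iron, ferrosilicon — only ferromanganese, steel scrap. There the nickel and manganese constraints are tight.
Optimal quantities: ferromanganese = 1.821 kg, steel scrap = 2 kg.
Total cost: 2.18·1.821 + 0.52·2 = 5.0098.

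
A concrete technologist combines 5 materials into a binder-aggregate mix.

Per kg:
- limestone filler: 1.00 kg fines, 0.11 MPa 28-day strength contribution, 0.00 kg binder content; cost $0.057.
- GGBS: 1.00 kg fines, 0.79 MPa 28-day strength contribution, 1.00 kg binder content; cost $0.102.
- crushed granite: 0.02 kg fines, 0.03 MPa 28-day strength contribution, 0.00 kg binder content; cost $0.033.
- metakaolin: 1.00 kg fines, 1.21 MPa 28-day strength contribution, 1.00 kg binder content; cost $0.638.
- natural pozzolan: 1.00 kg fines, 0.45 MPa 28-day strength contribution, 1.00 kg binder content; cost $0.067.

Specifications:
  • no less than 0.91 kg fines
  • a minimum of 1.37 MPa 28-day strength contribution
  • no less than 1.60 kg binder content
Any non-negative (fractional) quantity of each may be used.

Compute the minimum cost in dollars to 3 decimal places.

Set it up as a linear program. Let x1 = kg of limestone filler, x2 = kg of GGBS, x3 = kg of crushed granite, x4 = kg of metakaolin, x5 = kg of natural pozzolan.
min 0.057x1 + 0.102x2 + 0.033x3 + 0.638x4 + 0.067x5 s.t.:
  1x1 + 1x2 + 0.02x3 + 1x4 + 1x5 ≥ 0.91   (fines)
  0.11x1 + 0.79x2 + 0.03x3 + 1.21x4 + 0.45x5 ≥ 1.37   (28-day strength contribution)
  1x2 + 1x4 + 1x5 ≥ 1.6   (binder content)
  x1, x2, x3, x4, x5 ≥ 0.
The optimal basis is {GGBS}; limestone filler, crushed granite, metakaolin, natural pozzolan drop out. There the 28-day strength contribution constraint is tight.
Optimal quantities: GGBS = 1.734 kg.
Hence cost = 0.102·1.734 = $0.17687.

$0.177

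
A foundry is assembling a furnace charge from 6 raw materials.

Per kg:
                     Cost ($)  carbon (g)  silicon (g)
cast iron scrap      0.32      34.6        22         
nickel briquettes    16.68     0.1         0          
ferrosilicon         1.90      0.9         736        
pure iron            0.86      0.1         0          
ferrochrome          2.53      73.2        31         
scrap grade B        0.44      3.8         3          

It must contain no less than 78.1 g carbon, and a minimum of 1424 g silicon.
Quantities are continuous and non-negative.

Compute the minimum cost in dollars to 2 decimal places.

Let x1 = kg of cast iron scrap, x2 = kg of nickel briquettes, x3 = kg of ferrosilicon, x4 = kg of pure iron, x5 = kg of ferrochrome, x6 = kg of scrap grade B.
Minimise 0.32x1 + 16.68x2 + 1.9x3 + 0.86x4 + 2.53x5 + 0.44x6 s.t.:
  34.6x1 + 0.1x2 + 0.9x3 + 0.1x4 + 73.2x5 + 3.8x6 ≥ 78.1   (carbon)
  22x1 + 736x3 + 31x5 + 3x6 ≥ 1424   (silicon)
  x1, x2, x3, x4, x5, x6 ≥ 0.
At the optimum only cast iron scrap, ferrosilicon are positive (nickel briquettes, pure iron, ferrochrome, scrap grade B = 0). The carbon and silicon requirements are met with equality.
Optimal quantities: cast iron scrap = 2.209 kg, ferrosilicon = 1.869 kg.
Hence cost = 0.32·2.209 + 1.9·1.869 = $4.2580.

$4.26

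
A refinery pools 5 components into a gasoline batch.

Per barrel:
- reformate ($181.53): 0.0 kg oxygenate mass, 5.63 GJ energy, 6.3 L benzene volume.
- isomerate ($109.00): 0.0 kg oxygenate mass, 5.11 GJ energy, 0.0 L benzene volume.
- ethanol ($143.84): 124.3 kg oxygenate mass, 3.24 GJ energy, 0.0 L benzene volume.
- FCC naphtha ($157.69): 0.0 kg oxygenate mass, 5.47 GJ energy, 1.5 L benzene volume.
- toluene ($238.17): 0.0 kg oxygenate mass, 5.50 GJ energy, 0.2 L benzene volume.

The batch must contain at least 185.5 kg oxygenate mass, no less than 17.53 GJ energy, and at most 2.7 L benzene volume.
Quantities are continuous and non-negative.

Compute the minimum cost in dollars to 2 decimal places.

$485.45

Let x1 = barrels of reformate, x2 = barrels of isomerate, x3 = barrels of ethanol, x4 = barrels of FCC naphtha, x5 = barrels of toluene.
Minimise 181.53x1 + 109x2 + 143.84x3 + 157.69x4 + 238.17x5 subject to:
  124.3x3 ≥ 185.5   (oxygenate mass)
  5.63x1 + 5.11x2 + 3.24x3 + 5.47x4 + 5.5x5 ≥ 17.53   (energy)
  6.3x1 + 1.5x4 + 0.2x5 ≤ 2.7   (benzene volume)
  x1, x2, x3, x4, x5 ≥ 0.
At the optimum only isomerate, ethanol are positive (reformate, FCC naphtha, toluene = 0). Binding constraints: oxygenate mass and energy.
Optimal quantities: isomerate = 2.4843 barrels, ethanol = 1.49236 barrels.
Total cost: 109·2.4843 + 143.84·1.49236 = 485.4498.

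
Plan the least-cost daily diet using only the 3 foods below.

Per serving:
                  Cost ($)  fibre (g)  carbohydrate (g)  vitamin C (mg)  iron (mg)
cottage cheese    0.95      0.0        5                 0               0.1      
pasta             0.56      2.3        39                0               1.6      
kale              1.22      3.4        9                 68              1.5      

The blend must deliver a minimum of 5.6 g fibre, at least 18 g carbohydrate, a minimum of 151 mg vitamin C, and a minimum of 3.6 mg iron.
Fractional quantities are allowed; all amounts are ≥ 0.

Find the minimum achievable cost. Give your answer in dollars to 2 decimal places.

This is a linear program. Let x1 = servings of cottage cheese, x2 = servings of pasta, x3 = servings of kale.
min 0.95x1 + 0.56x2 + 1.22x3 subject to:
  2.3x2 + 3.4x3 ≥ 5.6   (fibre)
  5x1 + 39x2 + 9x3 ≥ 18   (carbohydrate)
  68x3 ≥ 151   (vitamin C)
  0.1x1 + 1.6x2 + 1.5x3 ≥ 3.6   (iron)
  x1, x2, x3 ≥ 0.
The optimal basis is {pasta, kale}; cottage cheese drops out. The vitamin C and iron requirements are met with equality.
That vertex is x2 = 0.1682, x3 = 2.221.
Objective = 0.56·0.1682 + 1.22·2.221 = 2.8038.

$2.80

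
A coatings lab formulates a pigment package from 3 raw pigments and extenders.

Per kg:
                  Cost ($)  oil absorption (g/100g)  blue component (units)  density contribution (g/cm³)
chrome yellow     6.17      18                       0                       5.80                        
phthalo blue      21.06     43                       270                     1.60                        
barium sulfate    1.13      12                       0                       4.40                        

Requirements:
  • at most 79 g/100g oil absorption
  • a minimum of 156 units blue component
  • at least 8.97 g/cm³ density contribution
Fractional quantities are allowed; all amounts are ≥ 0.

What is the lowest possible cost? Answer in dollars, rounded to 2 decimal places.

$14.23

Treat it as an LP. Let x1 = kg of chrome yellow, x2 = kg of phthalo blue, x3 = kg of barium sulfate.
min 6.17x1 + 21.06x2 + 1.13x3 s.t.:
  18x1 + 43x2 + 12x3 ≤ 79   (oil absorption)
  270x2 ≥ 156   (blue component)
  5.8x1 + 1.6x2 + 4.4x3 ≥ 8.97   (density contribution)
  x1, x2, x3 ≥ 0.
The minimum-cost mix takes nothing from chrome yellow — only phthalo blue, barium sulfate. The blue component and density contribution requirements are met with equality.
Optimal quantities: phthalo blue = 0.57778 kg, barium sulfate = 1.8285 kg.
Objective = 21.06·0.57778 + 1.13·1.8285 = 14.2343.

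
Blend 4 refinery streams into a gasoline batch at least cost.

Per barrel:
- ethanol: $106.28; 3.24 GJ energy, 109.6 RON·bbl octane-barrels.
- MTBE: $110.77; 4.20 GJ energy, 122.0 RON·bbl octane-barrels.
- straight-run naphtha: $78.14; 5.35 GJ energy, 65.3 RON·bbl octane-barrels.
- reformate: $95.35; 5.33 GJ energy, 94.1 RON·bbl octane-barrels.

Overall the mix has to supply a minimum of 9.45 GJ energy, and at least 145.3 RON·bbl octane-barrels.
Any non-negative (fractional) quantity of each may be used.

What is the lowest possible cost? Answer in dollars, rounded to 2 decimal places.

Treat it as an LP. Let x1 = barrels of ethanol, x2 = barrels of MTBE, x3 = barrels of straight-run naphtha, x4 = barrels of reformate.
Minimize 106.28x1 + 110.77x2 + 78.14x3 + 95.35x4 s.t.:
  3.24x1 + 4.2x2 + 5.35x3 + 5.33x4 ≥ 9.45   (energy)
  109.6x1 + 122x2 + 65.3x3 + 94.1x4 ≥ 145.3   (octane-barrels)
  x1, x2, x3, x4 ≥ 0.
The cheapest feasible vertex uses only straight-run naphtha, reformate; ethanol, MTBE are not used. The energy and octane-barrels requirements are met with equality.
Solving gives x3 = 0.73878, x4 = 1.03143.
Total cost: 78.14·0.73878 + 95.35·1.03143 = 156.0751.

$156.08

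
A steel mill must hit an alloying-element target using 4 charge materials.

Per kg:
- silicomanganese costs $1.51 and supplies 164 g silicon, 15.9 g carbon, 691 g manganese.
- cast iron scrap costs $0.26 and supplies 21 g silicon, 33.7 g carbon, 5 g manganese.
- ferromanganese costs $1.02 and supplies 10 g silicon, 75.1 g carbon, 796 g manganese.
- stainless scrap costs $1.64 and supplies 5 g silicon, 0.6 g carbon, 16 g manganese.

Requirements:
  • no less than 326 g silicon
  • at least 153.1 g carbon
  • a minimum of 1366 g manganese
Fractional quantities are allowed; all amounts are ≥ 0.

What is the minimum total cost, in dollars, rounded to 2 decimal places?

Let x1 = kg of silicomanganese, x2 = kg of cast iron scrap, x3 = kg of ferromanganese, x4 = kg of stainless scrap.
Minimize 1.51x1 + 0.26x2 + 1.02x3 + 1.64x4 subject to:
  164x1 + 21x2 + 10x3 + 5x4 ≥ 326   (silicon)
  15.9x1 + 33.7x2 + 75.1x3 + 0.6x4 ≥ 153.1   (carbon)
  691x1 + 5x2 + 796x3 + 16x4 ≥ 1366   (manganese)
  x1, x2, x3, x4 ≥ 0.
The minimum-cost mix takes nothing from stainless scrap — only silicomanganese, cast iron scrap, ferromanganese. The silicon, carbon, manganese requirements are met with equality.
Optimal quantities: silicomanganese = 1.575 kg, cast iron scrap = 3.066 kg, ferromanganese = 0.3294 kg.
Objective = 1.51·1.575 + 0.26·3.066 + 1.02·0.3294 = 3.5114.

$3.51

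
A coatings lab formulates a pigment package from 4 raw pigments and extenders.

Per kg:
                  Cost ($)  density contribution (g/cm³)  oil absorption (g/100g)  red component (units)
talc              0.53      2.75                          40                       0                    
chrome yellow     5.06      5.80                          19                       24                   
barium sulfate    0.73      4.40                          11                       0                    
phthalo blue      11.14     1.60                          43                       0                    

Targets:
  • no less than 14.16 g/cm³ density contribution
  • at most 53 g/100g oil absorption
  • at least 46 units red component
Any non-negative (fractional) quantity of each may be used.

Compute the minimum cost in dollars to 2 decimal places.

Set it up as a linear program. Let x1 = kg of talc, x2 = kg of chrome yellow, x3 = kg of barium sulfate, x4 = kg of phthalo blue.
Minimize 0.53x1 + 5.06x2 + 0.73x3 + 11.14x4 with:
  2.75x1 + 5.8x2 + 4.4x3 + 1.6x4 ≥ 14.16   (density contribution)
  40x1 + 19x2 + 11x3 + 43x4 ≤ 53   (oil absorption)
  24x2 ≥ 46   (red component)
  x1, x2, x3, x4 ≥ 0.
The optimal basis is {chrome yellow, barium sulfate}; talc, phthalo blue drop out. The density contribution and red component requirements are met with equality.
So chrome yellow = 1.917 kg, barium sulfate = 0.6917 kg.
Objective = 5.06·1.917 + 0.73·0.6917 = 10.20496.

$10.20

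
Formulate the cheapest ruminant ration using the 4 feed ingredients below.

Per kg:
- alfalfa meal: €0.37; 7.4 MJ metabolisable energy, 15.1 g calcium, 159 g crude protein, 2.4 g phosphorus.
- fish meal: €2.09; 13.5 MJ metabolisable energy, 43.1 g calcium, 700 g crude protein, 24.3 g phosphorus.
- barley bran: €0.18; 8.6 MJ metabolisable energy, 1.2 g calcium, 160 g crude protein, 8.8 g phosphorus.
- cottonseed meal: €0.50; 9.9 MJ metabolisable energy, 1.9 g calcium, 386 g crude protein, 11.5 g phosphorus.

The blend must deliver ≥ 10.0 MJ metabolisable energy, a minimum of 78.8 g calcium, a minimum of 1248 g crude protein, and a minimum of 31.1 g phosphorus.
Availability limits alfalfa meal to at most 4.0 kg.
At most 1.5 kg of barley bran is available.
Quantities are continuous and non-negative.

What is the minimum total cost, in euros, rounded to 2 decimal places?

This is a linear program. Let x1 = kg of alfalfa meal, x2 = kg of fish meal, x3 = kg of barley bran, x4 = kg of cottonseed meal.
Minimize 0.37x1 + 2.09x2 + 0.18x3 + 0.5x4 subject to:
  7.4x1 + 13.5x2 + 8.6x3 + 9.9x4 ≥ 10   (metabolisable energy)
  15.1x1 + 43.1x2 + 1.2x3 + 1.9x4 ≥ 78.8   (calcium)
  159x1 + 700x2 + 160x3 + 386x4 ≥ 1248   (crude protein)
  2.4x1 + 24.3x2 + 8.8x3 + 11.5x4 ≥ 31.1   (phosphorus)
  x1 ≤ 4
  x3 ≤ 1.5
  x1, x2, x3, x4 ≥ 0.
All 4 inputs are positive at the optimum. The calcium, crude protein, the alfalfa meal cap, the barley bran cap requirements are met with equality.
Solving gives x1 = 4, x2 = 0.3724, x3 = 1.5, x4 = 0.2883.
Cost = 0.37·4 + 2.09·0.3724 + 0.18·1.5 + 0.5·0.2883 = 2.6725.

€2.67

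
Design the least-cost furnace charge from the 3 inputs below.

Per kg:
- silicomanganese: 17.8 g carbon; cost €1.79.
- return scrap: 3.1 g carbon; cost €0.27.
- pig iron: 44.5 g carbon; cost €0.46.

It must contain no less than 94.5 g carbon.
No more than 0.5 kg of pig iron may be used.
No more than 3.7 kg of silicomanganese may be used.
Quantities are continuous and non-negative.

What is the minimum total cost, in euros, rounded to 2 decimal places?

Let x1 = kg of silicomanganese, x2 = kg of return scrap, x3 = kg of pig iron.
Minimize 1.79x1 + 0.27x2 + 0.46x3 subject to:
  17.8x1 + 3.1x2 + 44.5x3 ≥ 94.5   (carbon)
  x3 ≤ 0.5
  x1 ≤ 3.7
  x1, x2, x3 ≥ 0.
The minimum-cost mix takes nothing from silicomanganese — only return scrap, pig iron. The carbon and the pig iron cap requirements are met with equality.
So return scrap = 23.31 kg, pig iron = 0.5 kg.
Cost = 0.27·23.31 + 0.46·0.5 = 6.5237.

€6.52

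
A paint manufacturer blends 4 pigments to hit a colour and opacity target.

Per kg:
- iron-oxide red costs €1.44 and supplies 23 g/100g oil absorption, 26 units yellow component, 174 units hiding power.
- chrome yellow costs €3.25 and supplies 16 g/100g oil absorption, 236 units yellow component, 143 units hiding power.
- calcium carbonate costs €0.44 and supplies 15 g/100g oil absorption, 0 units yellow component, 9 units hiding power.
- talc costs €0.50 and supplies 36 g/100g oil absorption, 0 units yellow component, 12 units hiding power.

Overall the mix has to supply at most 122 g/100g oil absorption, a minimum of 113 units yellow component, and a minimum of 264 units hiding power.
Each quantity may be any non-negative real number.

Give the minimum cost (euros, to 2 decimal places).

€2.89

Set it up as a linear program. Let x1 = kg of iron-oxide red, x2 = kg of chrome yellow, x3 = kg of calcium carbonate, x4 = kg of talc.
min 1.44x1 + 3.25x2 + 0.44x3 + 0.5x4 with:
  23x1 + 16x2 + 15x3 + 36x4 ≤ 122   (oil absorption)
  26x1 + 236x2 ≥ 113   (yellow component)
  174x1 + 143x2 + 9x3 + 12x4 ≥ 264   (hiding power)
  x1, x2, x3, x4 ≥ 0.
At the optimum only iron-oxide red, chrome yellow are positive (calcium carbonate, talc = 0). There the yellow component and hiding power constraints are tight.
Optimal quantities: iron-oxide red = 1.236 kg, chrome yellow = 0.3427 kg.
Hence cost = 1.44·1.236 + 3.25·0.3427 = €2.8936.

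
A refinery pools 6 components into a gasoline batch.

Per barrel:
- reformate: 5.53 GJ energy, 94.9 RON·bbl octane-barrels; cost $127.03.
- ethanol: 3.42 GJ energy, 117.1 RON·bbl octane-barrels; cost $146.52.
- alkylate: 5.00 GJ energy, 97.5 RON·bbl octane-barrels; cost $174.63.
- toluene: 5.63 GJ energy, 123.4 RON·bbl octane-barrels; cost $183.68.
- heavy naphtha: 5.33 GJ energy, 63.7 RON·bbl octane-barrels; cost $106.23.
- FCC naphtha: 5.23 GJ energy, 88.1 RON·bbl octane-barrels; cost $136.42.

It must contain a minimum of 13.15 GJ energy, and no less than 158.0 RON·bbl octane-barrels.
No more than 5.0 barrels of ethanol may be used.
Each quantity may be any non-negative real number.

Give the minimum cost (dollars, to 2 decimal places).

Set it up as a linear program. Let x1 = barrels of reformate, x2 = barrels of ethanol, x3 = barrels of alkylate, x4 = barrels of toluene, x5 = barrels of heavy naphtha, x6 = barrels of FCC naphtha.
Minimize 127.03x1 + 146.52x2 + 174.63x3 + 183.68x4 + 106.23x5 + 136.42x6 subject to:
  5.53x1 + 3.42x2 + 5x3 + 5.63x4 + 5.33x5 + 5.23x6 ≥ 13.15   (energy)
  94.9x1 + 117.1x2 + 97.5x3 + 123.4x4 + 63.7x5 + 88.1x6 ≥ 158   (octane-barrels)
  x2 ≤ 5
  x1, x2, x3, x4, x5, x6 ≥ 0.
The optimal basis is {reformate, heavy naphtha}; ethanol, alkylate, toluene, FCC naphtha drop out. There the energy and octane-barrels constraints are tight.
That vertex is x1 = 0.029208, x5 = 2.4369.
Objective = 127.03·0.029208 + 106.23·2.4369 = 262.5822.

$262.58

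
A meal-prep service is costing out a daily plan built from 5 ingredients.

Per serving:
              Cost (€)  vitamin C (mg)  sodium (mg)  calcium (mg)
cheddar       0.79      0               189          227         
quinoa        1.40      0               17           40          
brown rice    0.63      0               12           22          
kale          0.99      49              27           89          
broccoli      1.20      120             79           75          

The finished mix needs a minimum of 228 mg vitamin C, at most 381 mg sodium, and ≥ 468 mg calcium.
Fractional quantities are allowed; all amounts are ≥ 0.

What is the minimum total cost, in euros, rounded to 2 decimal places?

€3.63

Treat it as an LP. Let x1 = servings of cheddar, x2 = servings of quinoa, x3 = servings of brown rice, x4 = servings of kale, x5 = servings of broccoli.
Minimize 0.79x1 + 1.4x2 + 0.63x3 + 0.99x4 + 1.2x5 subject to:
  49x4 + 120x5 ≥ 228   (vitamin C)
  189x1 + 17x2 + 12x3 + 27x4 + 79x5 ≤ 381   (sodium)
  227x1 + 40x2 + 22x3 + 89x4 + 75x5 ≥ 468   (calcium)
  x1, x2, x3, x4, x5 ≥ 0.
At the optimum only cheddar, kale, broccoli are positive (quinoa, brown rice = 0). The vitamin C, sodium, calcium requirements are met with equality.
Solving gives x1 = 1.242, x4 = 0.7447, x5 = 1.596.
Total cost: 0.79·1.242 + 0.99·0.7447 + 1.2·1.596 = 3.6336.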